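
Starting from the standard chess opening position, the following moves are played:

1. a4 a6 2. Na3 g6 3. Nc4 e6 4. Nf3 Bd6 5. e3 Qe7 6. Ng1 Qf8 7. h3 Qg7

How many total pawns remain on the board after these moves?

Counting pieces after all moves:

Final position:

  a b c d e f g h
  ─────────────────
8│♜ ♞ ♝ · ♚ · ♞ ♜│8
7│· ♟ ♟ ♟ · ♟ ♛ ♟│7
6│♟ · · ♝ ♟ · ♟ ·│6
5│· · · · · · · ·│5
4│♙ · ♘ · · · · ·│4
3│· · · · ♙ · · ♙│3
2│· ♙ ♙ ♙ · ♙ ♙ ·│2
1│♖ · ♗ ♕ ♔ ♗ ♘ ♖│1
  ─────────────────
  a b c d e f g h


16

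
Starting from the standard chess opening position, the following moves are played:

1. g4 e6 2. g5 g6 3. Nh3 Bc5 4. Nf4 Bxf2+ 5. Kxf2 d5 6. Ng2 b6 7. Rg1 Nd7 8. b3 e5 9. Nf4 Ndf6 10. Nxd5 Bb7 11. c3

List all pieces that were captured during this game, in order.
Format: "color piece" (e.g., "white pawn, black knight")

Tracking captures:
  Bxf2+: captured white pawn
  Kxf2: captured black bishop
  Nxd5: captured black pawn

white pawn, black bishop, black pawn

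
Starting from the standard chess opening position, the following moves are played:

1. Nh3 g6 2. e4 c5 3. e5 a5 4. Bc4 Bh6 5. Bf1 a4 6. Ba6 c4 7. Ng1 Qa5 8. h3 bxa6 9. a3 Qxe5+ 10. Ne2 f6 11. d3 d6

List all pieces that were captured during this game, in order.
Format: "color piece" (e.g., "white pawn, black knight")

Tracking captures:
  bxa6: captured white bishop
  Qxe5+: captured white pawn

white bishop, white pawn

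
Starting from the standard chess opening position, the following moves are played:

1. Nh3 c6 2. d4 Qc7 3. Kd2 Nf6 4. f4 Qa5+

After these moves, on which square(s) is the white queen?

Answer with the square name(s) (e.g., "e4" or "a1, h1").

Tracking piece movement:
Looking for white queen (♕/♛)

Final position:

  a b c d e f g h
  ─────────────────
8│♜ ♞ ♝ · ♚ ♝ · ♜│8
7│♟ ♟ · ♟ ♟ ♟ ♟ ♟│7
6│· · ♟ · · ♞ · ·│6
5│♛ · · · · · · ·│5
4│· · · ♙ · ♙ · ·│4
3│· · · · · · · ♘│3
2│♙ ♙ ♙ ♔ ♙ · ♙ ♙│2
1│♖ ♘ ♗ ♕ · ♗ · ♖│1
  ─────────────────
  a b c d e f g h


d1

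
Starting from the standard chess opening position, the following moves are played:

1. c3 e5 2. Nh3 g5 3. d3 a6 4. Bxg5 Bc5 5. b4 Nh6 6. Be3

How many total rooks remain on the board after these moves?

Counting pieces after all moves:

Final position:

  a b c d e f g h
  ─────────────────
8│♜ ♞ ♝ ♛ ♚ · · ♜│8
7│· ♟ ♟ ♟ · ♟ · ♟│7
6│♟ · · · · · · ♞│6
5│· · ♝ · ♟ · · ·│5
4│· ♙ · · · · · ·│4
3│· · ♙ ♙ ♗ · · ♘│3
2│♙ · · · ♙ ♙ ♙ ♙│2
1│♖ ♘ · ♕ ♔ ♗ · ♖│1
  ─────────────────
  a b c d e f g h


4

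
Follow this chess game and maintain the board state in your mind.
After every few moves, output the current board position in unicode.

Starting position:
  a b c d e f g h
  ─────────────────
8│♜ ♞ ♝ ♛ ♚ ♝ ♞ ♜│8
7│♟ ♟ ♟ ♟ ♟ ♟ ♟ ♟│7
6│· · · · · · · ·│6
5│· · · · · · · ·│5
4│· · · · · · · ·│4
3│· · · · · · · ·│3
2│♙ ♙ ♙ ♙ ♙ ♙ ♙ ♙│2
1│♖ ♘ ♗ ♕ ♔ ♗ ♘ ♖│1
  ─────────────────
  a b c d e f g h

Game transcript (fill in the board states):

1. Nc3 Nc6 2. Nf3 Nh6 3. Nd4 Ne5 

  a b c d e f g h
  ─────────────────
8│♜ · ♝ ♛ ♚ ♝ · ♜│8
7│♟ ♟ ♟ ♟ ♟ ♟ ♟ ♟│7
6│· · · · · · · ♞│6
5│· · · · ♞ · · ·│5
4│· · · ♘ · · · ·│4
3│· · ♘ · · · · ·│3
2│♙ ♙ ♙ ♙ ♙ ♙ ♙ ♙│2
1│♖ · ♗ ♕ ♔ ♗ · ♖│1
  ─────────────────
  a b c d e f g h

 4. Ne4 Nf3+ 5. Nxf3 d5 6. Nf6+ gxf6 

  a b c d e f g h
  ─────────────────
8│♜ · ♝ ♛ ♚ ♝ · ♜│8
7│♟ ♟ ♟ · ♟ ♟ · ♟│7
6│· · · · · ♟ · ♞│6
5│· · · ♟ · · · ·│5
4│· · · · · · · ·│4
3│· · · · · ♘ · ·│3
2│♙ ♙ ♙ ♙ ♙ ♙ ♙ ♙│2
1│♖ · ♗ ♕ ♔ ♗ · ♖│1
  ─────────────────
  a b c d e f g h

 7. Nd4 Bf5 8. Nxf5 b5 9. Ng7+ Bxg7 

  a b c d e f g h
  ─────────────────
8│♜ · · ♛ ♚ · · ♜│8
7│♟ · ♟ · ♟ ♟ ♝ ♟│7
6│· · · · · ♟ · ♞│6
5│· ♟ · ♟ · · · ·│5
4│· · · · · · · ·│4
3│· · · · · · · ·│3
2│♙ ♙ ♙ ♙ ♙ ♙ ♙ ♙│2
1│♖ · ♗ ♕ ♔ ♗ · ♖│1
  ─────────────────
  a b c d e f g h

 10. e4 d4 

  a b c d e f g h
  ─────────────────
8│♜ · · ♛ ♚ · · ♜│8
7│♟ · ♟ · ♟ ♟ ♝ ♟│7
6│· · · · · ♟ · ♞│6
5│· ♟ · · · · · ·│5
4│· · · ♟ ♙ · · ·│4
3│· · · · · · · ·│3
2│♙ ♙ ♙ ♙ · ♙ ♙ ♙│2
1│♖ · ♗ ♕ ♔ ♗ · ♖│1
  ─────────────────
  a b c d e f g h


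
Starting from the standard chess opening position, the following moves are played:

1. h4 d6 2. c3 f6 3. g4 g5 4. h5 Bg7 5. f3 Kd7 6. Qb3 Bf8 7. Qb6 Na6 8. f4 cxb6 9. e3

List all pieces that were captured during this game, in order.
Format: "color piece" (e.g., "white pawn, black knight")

Tracking captures:
  cxb6: captured white queen

white queen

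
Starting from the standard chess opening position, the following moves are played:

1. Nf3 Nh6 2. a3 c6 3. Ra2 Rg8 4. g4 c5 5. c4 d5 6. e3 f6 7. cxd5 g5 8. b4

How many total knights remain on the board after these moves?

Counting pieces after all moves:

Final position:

  a b c d e f g h
  ─────────────────
8│♜ ♞ ♝ ♛ ♚ ♝ ♜ ·│8
7│♟ ♟ · · ♟ · · ♟│7
6│· · · · · ♟ · ♞│6
5│· · ♟ ♙ · · ♟ ·│5
4│· ♙ · · · · ♙ ·│4
3│♙ · · · ♙ ♘ · ·│3
2│♖ · · ♙ · ♙ · ♙│2
1│· ♘ ♗ ♕ ♔ ♗ · ♖│1
  ─────────────────
  a b c d e f g h


4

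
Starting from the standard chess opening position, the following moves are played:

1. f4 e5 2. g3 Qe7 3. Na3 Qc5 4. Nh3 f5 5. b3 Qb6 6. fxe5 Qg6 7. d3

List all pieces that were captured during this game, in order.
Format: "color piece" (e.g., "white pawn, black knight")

Tracking captures:
  fxe5: captured black pawn

black pawn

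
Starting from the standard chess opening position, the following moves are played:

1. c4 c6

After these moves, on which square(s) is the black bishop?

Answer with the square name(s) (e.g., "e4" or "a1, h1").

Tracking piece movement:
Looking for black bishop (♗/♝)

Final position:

  a b c d e f g h
  ─────────────────
8│♜ ♞ ♝ ♛ ♚ ♝ ♞ ♜│8
7│♟ ♟ · ♟ ♟ ♟ ♟ ♟│7
6│· · ♟ · · · · ·│6
5│· · · · · · · ·│5
4│· · ♙ · · · · ·│4
3│· · · · · · · ·│3
2│♙ ♙ · ♙ ♙ ♙ ♙ ♙│2
1│♖ ♘ ♗ ♕ ♔ ♗ ♘ ♖│1
  ─────────────────
  a b c d e f g h


c8, f8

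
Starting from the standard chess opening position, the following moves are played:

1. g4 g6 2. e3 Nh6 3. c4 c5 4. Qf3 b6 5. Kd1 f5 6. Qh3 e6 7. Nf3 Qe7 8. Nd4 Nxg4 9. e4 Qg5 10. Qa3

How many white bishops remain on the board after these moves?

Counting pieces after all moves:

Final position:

  a b c d e f g h
  ─────────────────
8│♜ ♞ ♝ · ♚ ♝ · ♜│8
7│♟ · · ♟ · · · ♟│7
6│· ♟ · · ♟ · ♟ ·│6
5│· · ♟ · · ♟ ♛ ·│5
4│· · ♙ ♘ ♙ · ♞ ·│4
3│♕ · · · · · · ·│3
2│♙ ♙ · ♙ · ♙ · ♙│2
1│♖ ♘ ♗ ♔ · ♗ · ♖│1
  ─────────────────
  a b c d e f g h


2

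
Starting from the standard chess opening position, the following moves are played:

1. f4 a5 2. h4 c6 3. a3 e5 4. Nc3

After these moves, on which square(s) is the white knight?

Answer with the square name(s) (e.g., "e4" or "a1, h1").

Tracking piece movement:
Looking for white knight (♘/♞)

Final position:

  a b c d e f g h
  ─────────────────
8│♜ ♞ ♝ ♛ ♚ ♝ ♞ ♜│8
7│· ♟ · ♟ · ♟ ♟ ♟│7
6│· · ♟ · · · · ·│6
5│♟ · · · ♟ · · ·│5
4│· · · · · ♙ · ♙│4
3│♙ · ♘ · · · · ·│3
2│· ♙ ♙ ♙ ♙ · ♙ ·│2
1│♖ · ♗ ♕ ♔ ♗ ♘ ♖│1
  ─────────────────
  a b c d e f g h


c3, g1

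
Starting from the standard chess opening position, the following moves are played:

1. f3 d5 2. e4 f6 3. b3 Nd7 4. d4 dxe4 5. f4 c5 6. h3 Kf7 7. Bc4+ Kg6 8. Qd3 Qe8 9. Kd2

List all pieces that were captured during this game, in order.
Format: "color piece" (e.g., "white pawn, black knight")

Tracking captures:
  dxe4: captured white pawn

white pawn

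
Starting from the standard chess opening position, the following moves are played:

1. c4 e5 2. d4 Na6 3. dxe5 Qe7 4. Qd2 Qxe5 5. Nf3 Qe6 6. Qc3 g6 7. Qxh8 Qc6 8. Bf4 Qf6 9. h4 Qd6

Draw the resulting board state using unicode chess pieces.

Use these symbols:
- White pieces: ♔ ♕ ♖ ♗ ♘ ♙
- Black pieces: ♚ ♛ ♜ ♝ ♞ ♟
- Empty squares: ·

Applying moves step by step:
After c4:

♜ ♞ ♝ ♛ ♚ ♝ ♞ ♜
♟ ♟ ♟ ♟ ♟ ♟ ♟ ♟
· · · · · · · ·
· · · · · · · ·
· · ♙ · · · · ·
· · · · · · · ·
♙ ♙ · ♙ ♙ ♙ ♙ ♙
♖ ♘ ♗ ♕ ♔ ♗ ♘ ♖


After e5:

♜ ♞ ♝ ♛ ♚ ♝ ♞ ♜
♟ ♟ ♟ ♟ · ♟ ♟ ♟
· · · · · · · ·
· · · · ♟ · · ·
· · ♙ · · · · ·
· · · · · · · ·
♙ ♙ · ♙ ♙ ♙ ♙ ♙
♖ ♘ ♗ ♕ ♔ ♗ ♘ ♖


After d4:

♜ ♞ ♝ ♛ ♚ ♝ ♞ ♜
♟ ♟ ♟ ♟ · ♟ ♟ ♟
· · · · · · · ·
· · · · ♟ · · ·
· · ♙ ♙ · · · ·
· · · · · · · ·
♙ ♙ · · ♙ ♙ ♙ ♙
♖ ♘ ♗ ♕ ♔ ♗ ♘ ♖


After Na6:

♜ · ♝ ♛ ♚ ♝ ♞ ♜
♟ ♟ ♟ ♟ · ♟ ♟ ♟
♞ · · · · · · ·
· · · · ♟ · · ·
· · ♙ ♙ · · · ·
· · · · · · · ·
♙ ♙ · · ♙ ♙ ♙ ♙
♖ ♘ ♗ ♕ ♔ ♗ ♘ ♖


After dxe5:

♜ · ♝ ♛ ♚ ♝ ♞ ♜
♟ ♟ ♟ ♟ · ♟ ♟ ♟
♞ · · · · · · ·
· · · · ♙ · · ·
· · ♙ · · · · ·
· · · · · · · ·
♙ ♙ · · ♙ ♙ ♙ ♙
♖ ♘ ♗ ♕ ♔ ♗ ♘ ♖


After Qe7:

♜ · ♝ · ♚ ♝ ♞ ♜
♟ ♟ ♟ ♟ ♛ ♟ ♟ ♟
♞ · · · · · · ·
· · · · ♙ · · ·
· · ♙ · · · · ·
· · · · · · · ·
♙ ♙ · · ♙ ♙ ♙ ♙
♖ ♘ ♗ ♕ ♔ ♗ ♘ ♖


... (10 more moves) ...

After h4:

♜ · ♝ · ♚ ♝ ♞ ♕
♟ ♟ ♟ ♟ · ♟ · ♟
♞ · · · · ♛ ♟ ·
· · · · · · · ·
· · ♙ · · ♗ · ♙
· · · · · ♘ · ·
♙ ♙ · · ♙ ♙ ♙ ·
♖ ♘ · · ♔ ♗ · ♖


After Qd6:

♜ · ♝ · ♚ ♝ ♞ ♕
♟ ♟ ♟ ♟ · ♟ · ♟
♞ · · ♛ · · ♟ ·
· · · · · · · ·
· · ♙ · · ♗ · ♙
· · · · · ♘ · ·
♙ ♙ · · ♙ ♙ ♙ ·
♖ ♘ · · ♔ ♗ · ♖



  a b c d e f g h
  ─────────────────
8│♜ · ♝ · ♚ ♝ ♞ ♕│8
7│♟ ♟ ♟ ♟ · ♟ · ♟│7
6│♞ · · ♛ · · ♟ ·│6
5│· · · · · · · ·│5
4│· · ♙ · · ♗ · ♙│4
3│· · · · · ♘ · ·│3
2│♙ ♙ · · ♙ ♙ ♙ ·│2
1│♖ ♘ · · ♔ ♗ · ♖│1
  ─────────────────
  a b c d e f g h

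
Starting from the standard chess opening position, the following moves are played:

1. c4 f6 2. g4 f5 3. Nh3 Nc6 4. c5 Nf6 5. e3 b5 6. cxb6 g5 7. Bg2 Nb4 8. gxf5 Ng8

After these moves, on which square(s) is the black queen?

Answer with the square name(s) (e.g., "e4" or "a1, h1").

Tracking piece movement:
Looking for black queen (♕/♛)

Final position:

  a b c d e f g h
  ─────────────────
8│♜ · ♝ ♛ ♚ ♝ ♞ ♜│8
7│♟ · ♟ ♟ ♟ · · ♟│7
6│· ♙ · · · · · ·│6
5│· · · · · ♙ ♟ ·│5
4│· ♞ · · · · · ·│4
3│· · · · ♙ · · ♘│3
2│♙ ♙ · ♙ · ♙ ♗ ♙│2
1│♖ ♘ ♗ ♕ ♔ · · ♖│1
  ─────────────────
  a b c d e f g h


d8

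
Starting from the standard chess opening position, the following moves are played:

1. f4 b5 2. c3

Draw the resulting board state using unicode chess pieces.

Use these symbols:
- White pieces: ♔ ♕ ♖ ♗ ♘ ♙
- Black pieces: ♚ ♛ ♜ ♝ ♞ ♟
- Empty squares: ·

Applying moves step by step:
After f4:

♜ ♞ ♝ ♛ ♚ ♝ ♞ ♜
♟ ♟ ♟ ♟ ♟ ♟ ♟ ♟
· · · · · · · ·
· · · · · · · ·
· · · · · ♙ · ·
· · · · · · · ·
♙ ♙ ♙ ♙ ♙ · ♙ ♙
♖ ♘ ♗ ♕ ♔ ♗ ♘ ♖


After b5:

♜ ♞ ♝ ♛ ♚ ♝ ♞ ♜
♟ · ♟ ♟ ♟ ♟ ♟ ♟
· · · · · · · ·
· ♟ · · · · · ·
· · · · · ♙ · ·
· · · · · · · ·
♙ ♙ ♙ ♙ ♙ · ♙ ♙
♖ ♘ ♗ ♕ ♔ ♗ ♘ ♖


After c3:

♜ ♞ ♝ ♛ ♚ ♝ ♞ ♜
♟ · ♟ ♟ ♟ ♟ ♟ ♟
· · · · · · · ·
· ♟ · · · · · ·
· · · · · ♙ · ·
· · ♙ · · · · ·
♙ ♙ · ♙ ♙ · ♙ ♙
♖ ♘ ♗ ♕ ♔ ♗ ♘ ♖



  a b c d e f g h
  ─────────────────
8│♜ ♞ ♝ ♛ ♚ ♝ ♞ ♜│8
7│♟ · ♟ ♟ ♟ ♟ ♟ ♟│7
6│· · · · · · · ·│6
5│· ♟ · · · · · ·│5
4│· · · · · ♙ · ·│4
3│· · ♙ · · · · ·│3
2│♙ ♙ · ♙ ♙ · ♙ ♙│2
1│♖ ♘ ♗ ♕ ♔ ♗ ♘ ♖│1
  ─────────────────
  a b c d e f g h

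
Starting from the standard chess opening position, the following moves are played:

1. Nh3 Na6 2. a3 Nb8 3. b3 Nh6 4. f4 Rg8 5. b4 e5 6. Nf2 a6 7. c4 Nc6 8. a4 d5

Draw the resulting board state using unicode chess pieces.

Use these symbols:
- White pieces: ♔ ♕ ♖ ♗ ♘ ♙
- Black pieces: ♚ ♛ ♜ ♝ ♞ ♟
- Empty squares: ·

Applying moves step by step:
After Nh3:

♜ ♞ ♝ ♛ ♚ ♝ ♞ ♜
♟ ♟ ♟ ♟ ♟ ♟ ♟ ♟
· · · · · · · ·
· · · · · · · ·
· · · · · · · ·
· · · · · · · ♘
♙ ♙ ♙ ♙ ♙ ♙ ♙ ♙
♖ ♘ ♗ ♕ ♔ ♗ · ♖


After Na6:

♜ · ♝ ♛ ♚ ♝ ♞ ♜
♟ ♟ ♟ ♟ ♟ ♟ ♟ ♟
♞ · · · · · · ·
· · · · · · · ·
· · · · · · · ·
· · · · · · · ♘
♙ ♙ ♙ ♙ ♙ ♙ ♙ ♙
♖ ♘ ♗ ♕ ♔ ♗ · ♖


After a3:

♜ · ♝ ♛ ♚ ♝ ♞ ♜
♟ ♟ ♟ ♟ ♟ ♟ ♟ ♟
♞ · · · · · · ·
· · · · · · · ·
· · · · · · · ·
♙ · · · · · · ♘
· ♙ ♙ ♙ ♙ ♙ ♙ ♙
♖ ♘ ♗ ♕ ♔ ♗ · ♖


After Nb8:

♜ ♞ ♝ ♛ ♚ ♝ ♞ ♜
♟ ♟ ♟ ♟ ♟ ♟ ♟ ♟
· · · · · · · ·
· · · · · · · ·
· · · · · · · ·
♙ · · · · · · ♘
· ♙ ♙ ♙ ♙ ♙ ♙ ♙
♖ ♘ ♗ ♕ ♔ ♗ · ♖


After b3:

♜ ♞ ♝ ♛ ♚ ♝ ♞ ♜
♟ ♟ ♟ ♟ ♟ ♟ ♟ ♟
· · · · · · · ·
· · · · · · · ·
· · · · · · · ·
♙ ♙ · · · · · ♘
· · ♙ ♙ ♙ ♙ ♙ ♙
♖ ♘ ♗ ♕ ♔ ♗ · ♖


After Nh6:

♜ ♞ ♝ ♛ ♚ ♝ · ♜
♟ ♟ ♟ ♟ ♟ ♟ ♟ ♟
· · · · · · · ♞
· · · · · · · ·
· · · · · · · ·
♙ ♙ · · · · · ♘
· · ♙ ♙ ♙ ♙ ♙ ♙
♖ ♘ ♗ ♕ ♔ ♗ · ♖


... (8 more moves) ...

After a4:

♜ · ♝ ♛ ♚ ♝ ♜ ·
· ♟ ♟ ♟ · ♟ ♟ ♟
♟ · ♞ · · · · ♞
· · · · ♟ · · ·
♙ ♙ ♙ · · ♙ · ·
· · · · · · · ·
· · · ♙ ♙ ♘ ♙ ♙
♖ ♘ ♗ ♕ ♔ ♗ · ♖


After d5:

♜ · ♝ ♛ ♚ ♝ ♜ ·
· ♟ ♟ · · ♟ ♟ ♟
♟ · ♞ · · · · ♞
· · · ♟ ♟ · · ·
♙ ♙ ♙ · · ♙ · ·
· · · · · · · ·
· · · ♙ ♙ ♘ ♙ ♙
♖ ♘ ♗ ♕ ♔ ♗ · ♖



  a b c d e f g h
  ─────────────────
8│♜ · ♝ ♛ ♚ ♝ ♜ ·│8
7│· ♟ ♟ · · ♟ ♟ ♟│7
6│♟ · ♞ · · · · ♞│6
5│· · · ♟ ♟ · · ·│5
4│♙ ♙ ♙ · · ♙ · ·│4
3│· · · · · · · ·│3
2│· · · ♙ ♙ ♘ ♙ ♙│2
1│♖ ♘ ♗ ♕ ♔ ♗ · ♖│1
  ─────────────────
  a b c d e f g h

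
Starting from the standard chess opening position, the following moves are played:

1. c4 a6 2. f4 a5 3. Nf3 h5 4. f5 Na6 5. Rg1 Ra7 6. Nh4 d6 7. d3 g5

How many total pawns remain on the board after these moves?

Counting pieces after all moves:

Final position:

  a b c d e f g h
  ─────────────────
8│· · ♝ ♛ ♚ ♝ ♞ ♜│8
7│♜ ♟ ♟ · ♟ ♟ · ·│7
6│♞ · · ♟ · · · ·│6
5│♟ · · · · ♙ ♟ ♟│5
4│· · ♙ · · · · ♘│4
3│· · · ♙ · · · ·│3
2│♙ ♙ · · ♙ · ♙ ♙│2
1│♖ ♘ ♗ ♕ ♔ ♗ ♖ ·│1
  ─────────────────
  a b c d e f g h


16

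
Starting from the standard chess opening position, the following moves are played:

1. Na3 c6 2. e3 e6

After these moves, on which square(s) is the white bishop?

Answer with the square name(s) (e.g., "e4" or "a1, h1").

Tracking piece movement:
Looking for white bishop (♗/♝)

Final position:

  a b c d e f g h
  ─────────────────
8│♜ ♞ ♝ ♛ ♚ ♝ ♞ ♜│8
7│♟ ♟ · ♟ · ♟ ♟ ♟│7
6│· · ♟ · ♟ · · ·│6
5│· · · · · · · ·│5
4│· · · · · · · ·│4
3│♘ · · · ♙ · · ·│3
2│♙ ♙ ♙ ♙ · ♙ ♙ ♙│2
1│♖ · ♗ ♕ ♔ ♗ ♘ ♖│1
  ─────────────────
  a b c d e f g h


c1, f1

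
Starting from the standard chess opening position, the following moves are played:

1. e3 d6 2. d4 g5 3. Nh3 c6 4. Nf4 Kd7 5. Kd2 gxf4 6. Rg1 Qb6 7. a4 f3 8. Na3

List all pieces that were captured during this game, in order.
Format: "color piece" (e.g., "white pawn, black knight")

Tracking captures:
  gxf4: captured white knight

white knight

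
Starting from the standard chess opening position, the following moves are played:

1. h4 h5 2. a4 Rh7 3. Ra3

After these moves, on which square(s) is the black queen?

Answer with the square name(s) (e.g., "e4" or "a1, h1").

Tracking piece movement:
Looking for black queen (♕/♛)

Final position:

  a b c d e f g h
  ─────────────────
8│♜ ♞ ♝ ♛ ♚ ♝ ♞ ·│8
7│♟ ♟ ♟ ♟ ♟ ♟ ♟ ♜│7
6│· · · · · · · ·│6
5│· · · · · · · ♟│5
4│♙ · · · · · · ♙│4
3│♖ · · · · · · ·│3
2│· ♙ ♙ ♙ ♙ ♙ ♙ ·│2
1│· ♘ ♗ ♕ ♔ ♗ ♘ ♖│1
  ─────────────────
  a b c d e f g h


d8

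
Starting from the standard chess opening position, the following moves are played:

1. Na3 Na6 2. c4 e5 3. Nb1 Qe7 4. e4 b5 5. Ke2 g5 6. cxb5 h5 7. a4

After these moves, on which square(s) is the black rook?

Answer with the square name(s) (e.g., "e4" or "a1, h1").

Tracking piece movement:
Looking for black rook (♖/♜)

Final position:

  a b c d e f g h
  ─────────────────
8│♜ · ♝ · ♚ ♝ ♞ ♜│8
7│♟ · ♟ ♟ ♛ ♟ · ·│7
6│♞ · · · · · · ·│6
5│· ♙ · · ♟ · ♟ ♟│5
4│♙ · · · ♙ · · ·│4
3│· · · · · · · ·│3
2│· ♙ · ♙ ♔ ♙ ♙ ♙│2
1│♖ ♘ ♗ ♕ · ♗ ♘ ♖│1
  ─────────────────
  a b c d e f g h


a8, h8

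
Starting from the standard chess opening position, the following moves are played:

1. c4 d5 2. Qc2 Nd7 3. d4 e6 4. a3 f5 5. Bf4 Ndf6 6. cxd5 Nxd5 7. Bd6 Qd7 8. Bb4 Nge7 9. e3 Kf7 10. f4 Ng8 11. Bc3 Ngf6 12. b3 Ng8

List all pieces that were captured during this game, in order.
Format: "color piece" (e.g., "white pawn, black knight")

Tracking captures:
  cxd5: captured black pawn
  Nxd5: captured white pawn

black pawn, white pawn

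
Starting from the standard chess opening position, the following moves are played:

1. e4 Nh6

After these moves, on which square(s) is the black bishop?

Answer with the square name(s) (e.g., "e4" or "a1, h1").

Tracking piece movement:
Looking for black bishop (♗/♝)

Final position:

  a b c d e f g h
  ─────────────────
8│♜ ♞ ♝ ♛ ♚ ♝ · ♜│8
7│♟ ♟ ♟ ♟ ♟ ♟ ♟ ♟│7
6│· · · · · · · ♞│6
5│· · · · · · · ·│5
4│· · · · ♙ · · ·│4
3│· · · · · · · ·│3
2│♙ ♙ ♙ ♙ · ♙ ♙ ♙│2
1│♖ ♘ ♗ ♕ ♔ ♗ ♘ ♖│1
  ─────────────────
  a b c d e f g h


c8, f8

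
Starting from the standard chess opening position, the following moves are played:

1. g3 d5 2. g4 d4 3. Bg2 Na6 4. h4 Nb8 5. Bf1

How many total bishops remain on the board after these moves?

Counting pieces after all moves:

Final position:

  a b c d e f g h
  ─────────────────
8│♜ ♞ ♝ ♛ ♚ ♝ ♞ ♜│8
7│♟ ♟ ♟ · ♟ ♟ ♟ ♟│7
6│· · · · · · · ·│6
5│· · · · · · · ·│5
4│· · · ♟ · · ♙ ♙│4
3│· · · · · · · ·│3
2│♙ ♙ ♙ ♙ ♙ ♙ · ·│2
1│♖ ♘ ♗ ♕ ♔ ♗ ♘ ♖│1
  ─────────────────
  a b c d e f g h


4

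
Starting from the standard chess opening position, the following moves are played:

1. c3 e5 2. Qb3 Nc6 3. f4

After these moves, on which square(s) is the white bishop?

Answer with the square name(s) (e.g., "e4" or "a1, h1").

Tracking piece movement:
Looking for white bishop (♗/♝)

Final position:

  a b c d e f g h
  ─────────────────
8│♜ · ♝ ♛ ♚ ♝ ♞ ♜│8
7│♟ ♟ ♟ ♟ · ♟ ♟ ♟│7
6│· · ♞ · · · · ·│6
5│· · · · ♟ · · ·│5
4│· · · · · ♙ · ·│4
3│· ♕ ♙ · · · · ·│3
2│♙ ♙ · ♙ ♙ · ♙ ♙│2
1│♖ ♘ ♗ · ♔ ♗ ♘ ♖│1
  ─────────────────
  a b c d e f g h


c1, f1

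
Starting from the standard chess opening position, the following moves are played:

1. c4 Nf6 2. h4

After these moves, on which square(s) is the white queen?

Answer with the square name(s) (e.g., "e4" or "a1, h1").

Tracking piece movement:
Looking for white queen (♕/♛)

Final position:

  a b c d e f g h
  ─────────────────
8│♜ ♞ ♝ ♛ ♚ ♝ · ♜│8
7│♟ ♟ ♟ ♟ ♟ ♟ ♟ ♟│7
6│· · · · · ♞ · ·│6
5│· · · · · · · ·│5
4│· · ♙ · · · · ♙│4
3│· · · · · · · ·│3
2│♙ ♙ · ♙ ♙ ♙ ♙ ·│2
1│♖ ♘ ♗ ♕ ♔ ♗ ♘ ♖│1
  ─────────────────
  a b c d e f g h


d1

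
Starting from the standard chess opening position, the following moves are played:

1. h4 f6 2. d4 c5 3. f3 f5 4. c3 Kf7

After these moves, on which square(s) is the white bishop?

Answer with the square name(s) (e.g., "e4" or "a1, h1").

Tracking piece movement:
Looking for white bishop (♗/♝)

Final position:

  a b c d e f g h
  ─────────────────
8│♜ ♞ ♝ ♛ · ♝ ♞ ♜│8
7│♟ ♟ · ♟ ♟ ♚ ♟ ♟│7
6│· · · · · · · ·│6
5│· · ♟ · · ♟ · ·│5
4│· · · ♙ · · · ♙│4
3│· · ♙ · · ♙ · ·│3
2│♙ ♙ · · ♙ · ♙ ·│2
1│♖ ♘ ♗ ♕ ♔ ♗ ♘ ♖│1
  ─────────────────
  a b c d e f g h


c1, f1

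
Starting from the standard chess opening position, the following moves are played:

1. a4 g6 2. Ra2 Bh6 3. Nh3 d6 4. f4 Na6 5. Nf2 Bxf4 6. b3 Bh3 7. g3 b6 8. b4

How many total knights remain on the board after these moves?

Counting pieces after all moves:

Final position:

  a b c d e f g h
  ─────────────────
8│♜ · · ♛ ♚ · ♞ ♜│8
7│♟ · ♟ · ♟ ♟ · ♟│7
6│♞ ♟ · ♟ · · ♟ ·│6
5│· · · · · · · ·│5
4│♙ ♙ · · · ♝ · ·│4
3│· · · · · · ♙ ♝│3
2│♖ · ♙ ♙ ♙ ♘ · ♙│2
1│· ♘ ♗ ♕ ♔ ♗ · ♖│1
  ─────────────────
  a b c d e f g h


4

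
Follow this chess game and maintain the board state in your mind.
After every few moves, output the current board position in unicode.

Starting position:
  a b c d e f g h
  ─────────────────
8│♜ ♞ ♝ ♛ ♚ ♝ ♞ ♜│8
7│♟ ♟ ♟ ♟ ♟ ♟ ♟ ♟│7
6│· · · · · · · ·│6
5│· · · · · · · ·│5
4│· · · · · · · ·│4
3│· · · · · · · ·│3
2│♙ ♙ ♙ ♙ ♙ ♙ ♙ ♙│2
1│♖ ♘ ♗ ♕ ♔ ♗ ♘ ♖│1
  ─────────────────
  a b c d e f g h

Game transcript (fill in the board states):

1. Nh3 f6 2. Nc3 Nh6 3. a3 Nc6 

  a b c d e f g h
  ─────────────────
8│♜ · ♝ ♛ ♚ ♝ · ♜│8
7│♟ ♟ ♟ ♟ ♟ · ♟ ♟│7
6│· · ♞ · · ♟ · ♞│6
5│· · · · · · · ·│5
4│· · · · · · · ·│4
3│♙ · ♘ · · · · ♘│3
2│· ♙ ♙ ♙ ♙ ♙ ♙ ♙│2
1│♖ · ♗ ♕ ♔ ♗ · ♖│1
  ─────────────────
  a b c d e f g h

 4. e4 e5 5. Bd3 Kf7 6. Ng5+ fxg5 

  a b c d e f g h
  ─────────────────
8│♜ · ♝ ♛ · ♝ · ♜│8
7│♟ ♟ ♟ ♟ · ♚ ♟ ♟│7
6│· · ♞ · · · · ♞│6
5│· · · · ♟ · ♟ ·│5
4│· · · · ♙ · · ·│4
3│♙ · ♘ ♗ · · · ·│3
2│· ♙ ♙ ♙ · ♙ ♙ ♙│2
1│♖ · ♗ ♕ ♔ · · ♖│1
  ─────────────────
  a b c d e f g h

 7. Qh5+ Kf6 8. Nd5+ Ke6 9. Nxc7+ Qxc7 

  a b c d e f g h
  ─────────────────
8│♜ · ♝ · · ♝ · ♜│8
7│♟ ♟ ♛ ♟ · · ♟ ♟│7
6│· · ♞ · ♚ · · ♞│6
5│· · · · ♟ · ♟ ♕│5
4│· · · · ♙ · · ·│4
3│♙ · · ♗ · · · ·│3
2│· ♙ ♙ ♙ · ♙ ♙ ♙│2
1│♖ · ♗ · ♔ · · ♖│1
  ─────────────────
  a b c d e f g h

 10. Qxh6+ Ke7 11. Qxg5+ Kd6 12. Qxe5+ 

  a b c d e f g h
  ─────────────────
8│♜ · ♝ · · ♝ · ♜│8
7│♟ ♟ ♛ ♟ · · ♟ ♟│7
6│· · ♞ ♚ · · · ·│6
5│· · · · ♕ · · ·│5
4│· · · · ♙ · · ·│4
3│♙ · · ♗ · · · ·│3
2│· ♙ ♙ ♙ · ♙ ♙ ♙│2
1│♖ · ♗ · ♔ · · ♖│1
  ─────────────────
  a b c d e f g h


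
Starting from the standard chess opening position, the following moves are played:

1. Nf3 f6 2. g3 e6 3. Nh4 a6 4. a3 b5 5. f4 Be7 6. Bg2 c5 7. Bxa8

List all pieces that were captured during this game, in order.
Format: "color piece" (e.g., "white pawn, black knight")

Tracking captures:
  Bxa8: captured black rook

black rook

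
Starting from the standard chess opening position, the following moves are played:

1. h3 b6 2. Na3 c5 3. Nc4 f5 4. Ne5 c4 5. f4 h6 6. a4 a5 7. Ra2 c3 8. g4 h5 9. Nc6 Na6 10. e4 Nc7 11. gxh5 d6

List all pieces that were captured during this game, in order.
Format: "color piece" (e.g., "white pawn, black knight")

Tracking captures:
  gxh5: captured black pawn

black pawn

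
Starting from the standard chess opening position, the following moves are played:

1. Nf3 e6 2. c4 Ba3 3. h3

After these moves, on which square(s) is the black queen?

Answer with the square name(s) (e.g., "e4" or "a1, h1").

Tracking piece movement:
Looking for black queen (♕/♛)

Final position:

  a b c d e f g h
  ─────────────────
8│♜ ♞ ♝ ♛ ♚ · ♞ ♜│8
7│♟ ♟ ♟ ♟ · ♟ ♟ ♟│7
6│· · · · ♟ · · ·│6
5│· · · · · · · ·│5
4│· · ♙ · · · · ·│4
3│♝ · · · · ♘ · ♙│3
2│♙ ♙ · ♙ ♙ ♙ ♙ ·│2
1│♖ ♘ ♗ ♕ ♔ ♗ · ♖│1
  ─────────────────
  a b c d e f g h


d8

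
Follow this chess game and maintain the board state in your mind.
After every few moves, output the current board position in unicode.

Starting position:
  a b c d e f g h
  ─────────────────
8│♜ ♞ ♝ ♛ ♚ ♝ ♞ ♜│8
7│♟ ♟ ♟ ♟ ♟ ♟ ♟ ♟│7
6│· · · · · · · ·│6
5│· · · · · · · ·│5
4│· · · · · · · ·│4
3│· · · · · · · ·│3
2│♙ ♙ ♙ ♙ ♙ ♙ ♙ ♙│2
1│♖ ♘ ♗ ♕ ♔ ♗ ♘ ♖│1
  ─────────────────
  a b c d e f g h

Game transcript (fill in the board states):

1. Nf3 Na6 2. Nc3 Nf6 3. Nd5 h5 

  a b c d e f g h
  ─────────────────
8│♜ · ♝ ♛ ♚ ♝ · ♜│8
7│♟ ♟ ♟ ♟ ♟ ♟ ♟ ·│7
6│♞ · · · · ♞ · ·│6
5│· · · ♘ · · · ♟│5
4│· · · · · · · ·│4
3│· · · · · ♘ · ·│3
2│♙ ♙ ♙ ♙ ♙ ♙ ♙ ♙│2
1│♖ · ♗ ♕ ♔ ♗ · ♖│1
  ─────────────────
  a b c d e f g h

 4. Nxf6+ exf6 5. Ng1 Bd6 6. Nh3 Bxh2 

  a b c d e f g h
  ─────────────────
8│♜ · ♝ ♛ ♚ · · ♜│8
7│♟ ♟ ♟ ♟ · ♟ ♟ ·│7
6│♞ · · · · ♟ · ·│6
5│· · · · · · · ♟│5
4│· · · · · · · ·│4
3│· · · · · · · ♘│3
2│♙ ♙ ♙ ♙ ♙ ♙ ♙ ♝│2
1│♖ · ♗ ♕ ♔ ♗ · ♖│1
  ─────────────────
  a b c d e f g h

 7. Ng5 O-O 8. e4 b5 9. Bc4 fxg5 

  a b c d e f g h
  ─────────────────
8│♜ · ♝ ♛ · ♜ ♚ ·│8
7│♟ · ♟ ♟ · ♟ ♟ ·│7
6│♞ · · · · · · ·│6
5│· ♟ · · · · ♟ ♟│5
4│· · ♗ · ♙ · · ·│4
3│· · · · · · · ·│3
2│♙ ♙ ♙ ♙ · ♙ ♙ ♝│2
1│♖ · ♗ ♕ ♔ · · ♖│1
  ─────────────────
  a b c d e f g h

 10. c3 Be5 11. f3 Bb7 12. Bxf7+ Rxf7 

  a b c d e f g h
  ─────────────────
8│♜ · · ♛ · · ♚ ·│8
7│♟ ♝ ♟ ♟ · ♜ ♟ ·│7
6│♞ · · · · · · ·│6
5│· ♟ · · ♝ · ♟ ♟│5
4│· · · · ♙ · · ·│4
3│· · ♙ · · ♙ · ·│3
2│♙ ♙ · ♙ · · ♙ ·│2
1│♖ · ♗ ♕ ♔ · · ♖│1
  ─────────────────
  a b c d e f g h

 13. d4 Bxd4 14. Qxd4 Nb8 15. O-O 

  a b c d e f g h
  ─────────────────
8│♜ ♞ · ♛ · · ♚ ·│8
7│♟ ♝ ♟ ♟ · ♜ ♟ ·│7
6│· · · · · · · ·│6
5│· ♟ · · · · ♟ ♟│5
4│· · · ♕ ♙ · · ·│4
3│· · ♙ · · ♙ · ·│3
2│♙ ♙ · · · · ♙ ·│2
1│♖ · ♗ · · ♖ ♔ ·│1
  ─────────────────
  a b c d e f g h


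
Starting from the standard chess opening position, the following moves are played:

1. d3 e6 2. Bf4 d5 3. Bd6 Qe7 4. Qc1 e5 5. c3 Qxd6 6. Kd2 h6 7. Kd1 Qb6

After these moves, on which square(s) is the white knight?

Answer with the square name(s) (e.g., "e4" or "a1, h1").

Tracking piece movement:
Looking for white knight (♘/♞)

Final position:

  a b c d e f g h
  ─────────────────
8│♜ ♞ ♝ · ♚ ♝ ♞ ♜│8
7│♟ ♟ ♟ · · ♟ ♟ ·│7
6│· ♛ · · · · · ♟│6
5│· · · ♟ ♟ · · ·│5
4│· · · · · · · ·│4
3│· · ♙ ♙ · · · ·│3
2│♙ ♙ · · ♙ ♙ ♙ ♙│2
1│♖ ♘ ♕ ♔ · ♗ ♘ ♖│1
  ─────────────────
  a b c d e f g h


b1, g1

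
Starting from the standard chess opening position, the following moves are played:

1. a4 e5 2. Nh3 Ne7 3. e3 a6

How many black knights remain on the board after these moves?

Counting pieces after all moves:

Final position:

  a b c d e f g h
  ─────────────────
8│♜ ♞ ♝ ♛ ♚ ♝ · ♜│8
7│· ♟ ♟ ♟ ♞ ♟ ♟ ♟│7
6│♟ · · · · · · ·│6
5│· · · · ♟ · · ·│5
4│♙ · · · · · · ·│4
3│· · · · ♙ · · ♘│3
2│· ♙ ♙ ♙ · ♙ ♙ ♙│2
1│♖ ♘ ♗ ♕ ♔ ♗ · ♖│1
  ─────────────────
  a b c d e f g h


2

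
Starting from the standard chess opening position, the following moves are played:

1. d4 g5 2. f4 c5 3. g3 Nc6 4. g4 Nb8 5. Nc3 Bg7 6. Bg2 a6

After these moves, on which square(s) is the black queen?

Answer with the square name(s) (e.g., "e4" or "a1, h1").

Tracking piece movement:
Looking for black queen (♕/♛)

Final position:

  a b c d e f g h
  ─────────────────
8│♜ ♞ ♝ ♛ ♚ · ♞ ♜│8
7│· ♟ · ♟ ♟ ♟ ♝ ♟│7
6│♟ · · · · · · ·│6
5│· · ♟ · · · ♟ ·│5
4│· · · ♙ · ♙ ♙ ·│4
3│· · ♘ · · · · ·│3
2│♙ ♙ ♙ · ♙ · ♗ ♙│2
1│♖ · ♗ ♕ ♔ · ♘ ♖│1
  ─────────────────
  a b c d e f g h


d8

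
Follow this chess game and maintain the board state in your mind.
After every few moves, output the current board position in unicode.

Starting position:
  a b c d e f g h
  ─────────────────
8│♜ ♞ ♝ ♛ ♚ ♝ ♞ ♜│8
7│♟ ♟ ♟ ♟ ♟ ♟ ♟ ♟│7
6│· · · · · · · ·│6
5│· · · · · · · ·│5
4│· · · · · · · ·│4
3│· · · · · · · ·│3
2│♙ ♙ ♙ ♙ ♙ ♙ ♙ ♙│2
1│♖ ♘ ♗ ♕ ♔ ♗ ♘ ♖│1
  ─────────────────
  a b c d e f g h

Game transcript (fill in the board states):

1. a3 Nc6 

  a b c d e f g h
  ─────────────────
8│♜ · ♝ ♛ ♚ ♝ ♞ ♜│8
7│♟ ♟ ♟ ♟ ♟ ♟ ♟ ♟│7
6│· · ♞ · · · · ·│6
5│· · · · · · · ·│5
4│· · · · · · · ·│4
3│♙ · · · · · · ·│3
2│· ♙ ♙ ♙ ♙ ♙ ♙ ♙│2
1│♖ ♘ ♗ ♕ ♔ ♗ ♘ ♖│1
  ─────────────────
  a b c d e f g h

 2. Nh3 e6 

  a b c d e f g h
  ─────────────────
8│♜ · ♝ ♛ ♚ ♝ ♞ ♜│8
7│♟ ♟ ♟ ♟ · ♟ ♟ ♟│7
6│· · ♞ · ♟ · · ·│6
5│· · · · · · · ·│5
4│· · · · · · · ·│4
3│♙ · · · · · · ♘│3
2│· ♙ ♙ ♙ ♙ ♙ ♙ ♙│2
1│♖ ♘ ♗ ♕ ♔ ♗ · ♖│1
  ─────────────────
  a b c d e f g h

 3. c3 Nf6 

  a b c d e f g h
  ─────────────────
8│♜ · ♝ ♛ ♚ ♝ · ♜│8
7│♟ ♟ ♟ ♟ · ♟ ♟ ♟│7
6│· · ♞ · ♟ ♞ · ·│6
5│· · · · · · · ·│5
4│· · · · · · · ·│4
3│♙ · ♙ · · · · ♘│3
2│· ♙ · ♙ ♙ ♙ ♙ ♙│2
1│♖ ♘ ♗ ♕ ♔ ♗ · ♖│1
  ─────────────────
  a b c d e f g h



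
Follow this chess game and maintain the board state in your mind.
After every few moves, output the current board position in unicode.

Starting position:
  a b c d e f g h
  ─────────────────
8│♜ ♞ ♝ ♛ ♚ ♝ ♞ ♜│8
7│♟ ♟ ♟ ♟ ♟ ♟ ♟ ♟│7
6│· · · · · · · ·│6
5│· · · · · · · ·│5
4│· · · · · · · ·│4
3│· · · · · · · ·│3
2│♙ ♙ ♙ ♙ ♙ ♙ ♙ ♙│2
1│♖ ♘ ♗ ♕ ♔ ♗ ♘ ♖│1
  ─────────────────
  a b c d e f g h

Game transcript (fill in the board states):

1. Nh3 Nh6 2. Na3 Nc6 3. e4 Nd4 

  a b c d e f g h
  ─────────────────
8│♜ · ♝ ♛ ♚ ♝ · ♜│8
7│♟ ♟ ♟ ♟ ♟ ♟ ♟ ♟│7
6│· · · · · · · ♞│6
5│· · · · · · · ·│5
4│· · · ♞ ♙ · · ·│4
3│♘ · · · · · · ♘│3
2│♙ ♙ ♙ ♙ · ♙ ♙ ♙│2
1│♖ · ♗ ♕ ♔ ♗ · ♖│1
  ─────────────────
  a b c d e f g h

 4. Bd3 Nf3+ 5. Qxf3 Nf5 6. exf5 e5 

  a b c d e f g h
  ─────────────────
8│♜ · ♝ ♛ ♚ ♝ · ♜│8
7│♟ ♟ ♟ ♟ · ♟ ♟ ♟│7
6│· · · · · · · ·│6
5│· · · · ♟ ♙ · ·│5
4│· · · · · · · ·│4
3│♘ · · ♗ · ♕ · ♘│3
2│♙ ♙ ♙ ♙ · ♙ ♙ ♙│2
1│♖ · ♗ · ♔ · · ♖│1
  ─────────────────
  a b c d e f g h

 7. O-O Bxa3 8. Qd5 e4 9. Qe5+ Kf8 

  a b c d e f g h
  ─────────────────
8│♜ · ♝ ♛ · ♚ · ♜│8
7│♟ ♟ ♟ ♟ · ♟ ♟ ♟│7
6│· · · · · · · ·│6
5│· · · · ♕ ♙ · ·│5
4│· · · · ♟ · · ·│4
3│♝ · · ♗ · · · ♘│3
2│♙ ♙ ♙ ♙ · ♙ ♙ ♙│2
1│♖ · ♗ · · ♖ ♔ ·│1
  ─────────────────
  a b c d e f g h

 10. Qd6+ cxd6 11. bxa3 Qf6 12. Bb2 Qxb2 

  a b c d e f g h
  ─────────────────
8│♜ · ♝ · · ♚ · ♜│8
7│♟ ♟ · ♟ · ♟ ♟ ♟│7
6│· · · ♟ · · · ·│6
5│· · · · · ♙ · ·│5
4│· · · · ♟ · · ·│4
3│♙ · · ♗ · · · ♘│3
2│♙ ♛ ♙ ♙ · ♙ ♙ ♙│2
1│♖ · · · · ♖ ♔ ·│1
  ─────────────────
  a b c d e f g h

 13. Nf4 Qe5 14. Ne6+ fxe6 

  a b c d e f g h
  ─────────────────
8│♜ · ♝ · · ♚ · ♜│8
7│♟ ♟ · ♟ · · ♟ ♟│7
6│· · · ♟ ♟ · · ·│6
5│· · · · ♛ ♙ · ·│5
4│· · · · ♟ · · ·│4
3│♙ · · ♗ · · · ·│3
2│♙ · ♙ ♙ · ♙ ♙ ♙│2
1│♖ · · · · ♖ ♔ ·│1
  ─────────────────
  a b c d e f g h


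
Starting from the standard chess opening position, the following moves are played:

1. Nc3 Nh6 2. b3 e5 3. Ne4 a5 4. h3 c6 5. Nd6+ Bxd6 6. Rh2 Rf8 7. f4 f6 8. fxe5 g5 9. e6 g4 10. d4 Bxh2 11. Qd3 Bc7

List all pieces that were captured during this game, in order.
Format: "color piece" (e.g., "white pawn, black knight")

Tracking captures:
  Bxd6: captured white knight
  fxe5: captured black pawn
  Bxh2: captured white rook

white knight, black pawn, white rook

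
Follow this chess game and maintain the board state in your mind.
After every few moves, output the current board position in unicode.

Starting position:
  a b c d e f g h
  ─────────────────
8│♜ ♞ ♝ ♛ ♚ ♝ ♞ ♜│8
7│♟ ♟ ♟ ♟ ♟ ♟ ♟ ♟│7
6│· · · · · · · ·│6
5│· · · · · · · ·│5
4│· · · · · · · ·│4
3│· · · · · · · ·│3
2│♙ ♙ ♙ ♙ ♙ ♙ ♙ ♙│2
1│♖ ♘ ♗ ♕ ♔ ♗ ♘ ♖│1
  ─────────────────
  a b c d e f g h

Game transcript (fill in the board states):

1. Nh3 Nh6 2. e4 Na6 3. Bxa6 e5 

  a b c d e f g h
  ─────────────────
8│♜ · ♝ ♛ ♚ ♝ · ♜│8
7│♟ ♟ ♟ ♟ · ♟ ♟ ♟│7
6│♗ · · · · · · ♞│6
5│· · · · ♟ · · ·│5
4│· · · · ♙ · · ·│4
3│· · · · · · · ♘│3
2│♙ ♙ ♙ ♙ · ♙ ♙ ♙│2
1│♖ ♘ ♗ ♕ ♔ · · ♖│1
  ─────────────────
  a b c d e f g h

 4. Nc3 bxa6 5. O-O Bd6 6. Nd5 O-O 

  a b c d e f g h
  ─────────────────
8│♜ · ♝ ♛ · ♜ ♚ ·│8
7│♟ · ♟ ♟ · ♟ ♟ ♟│7
6│♟ · · ♝ · · · ♞│6
5│· · · ♘ ♟ · · ·│5
4│· · · · ♙ · · ·│4
3│· · · · · · · ♘│3
2│♙ ♙ ♙ ♙ · ♙ ♙ ♙│2
1│♖ · ♗ ♕ · ♖ ♔ ·│1
  ─────────────────
  a b c d e f g h

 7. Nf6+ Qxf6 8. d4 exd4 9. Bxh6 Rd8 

  a b c d e f g h
  ─────────────────
8│♜ · ♝ ♜ · · ♚ ·│8
7│♟ · ♟ ♟ · ♟ ♟ ♟│7
6│♟ · · ♝ · ♛ · ♗│6
5│· · · · · · · ·│5
4│· · · ♟ ♙ · · ·│4
3│· · · · · · · ♘│3
2│♙ ♙ ♙ · · ♙ ♙ ♙│2
1│♖ · · ♕ · ♖ ♔ ·│1
  ─────────────────
  a b c d e f g h

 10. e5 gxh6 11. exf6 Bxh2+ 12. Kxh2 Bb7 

  a b c d e f g h
  ─────────────────
8│♜ · · ♜ · · ♚ ·│8
7│♟ ♝ ♟ ♟ · ♟ · ♟│7
6│♟ · · · · ♙ · ♟│6
5│· · · · · · · ·│5
4│· · · ♟ · · · ·│4
3│· · · · · · · ♘│3
2│♙ ♙ ♙ · · ♙ ♙ ♔│2
1│♖ · · ♕ · ♖ · ·│1
  ─────────────────
  a b c d e f g h

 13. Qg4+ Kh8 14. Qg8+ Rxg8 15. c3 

  a b c d e f g h
  ─────────────────
8│♜ · · · · · ♜ ♚│8
7│♟ ♝ ♟ ♟ · ♟ · ♟│7
6│♟ · · · · ♙ · ♟│6
5│· · · · · · · ·│5
4│· · · ♟ · · · ·│4
3│· · ♙ · · · · ♘│3
2│♙ ♙ · · · ♙ ♙ ♔│2
1│♖ · · · · ♖ · ·│1
  ─────────────────
  a b c d e f g h
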